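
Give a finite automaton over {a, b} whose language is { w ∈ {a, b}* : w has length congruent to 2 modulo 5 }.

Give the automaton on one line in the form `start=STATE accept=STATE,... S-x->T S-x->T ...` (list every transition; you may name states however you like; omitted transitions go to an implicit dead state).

Only the length mod 5 matters, so use a 5-cycle: from any state, every input symbol moves to the next state, wrapping S4 back to S0. Mark S2 accepting.
A 5-state machine:
        a   b  
>  S0   S1  S1 
   S1   S2  S2 
 * S2   S3  S3 
   S3   S4  S4 
   S4   S0  S0 
(> = start, * = accepting)

start=S0 accept=S2 S0-a->S1 S0-b->S1 S1-a->S2 S1-b->S2 S2-a->S3 S2-b->S3 S3-a->S4 S3-b->S4 S4-a->S0 S4-b->S0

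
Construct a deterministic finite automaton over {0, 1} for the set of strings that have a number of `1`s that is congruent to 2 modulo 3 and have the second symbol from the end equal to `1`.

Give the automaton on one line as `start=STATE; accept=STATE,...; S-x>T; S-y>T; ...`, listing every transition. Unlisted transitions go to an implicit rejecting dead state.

start=S0; accept=S3,S5; S0-0>S0; S0-1>S1; S1-0>S2; S1-1>S3; S2-0>S2; S2-1>S4; S3-0>S5; S3-1>S0; S4-0>S5; S4-1>S0; S5-0>S6; S5-1>S0; S6-0>S6; S6-1>S0

Build one automaton per condition and run them in lockstep. One (3 states) tracks the count of `1`s modulo 3; the other (7 states) tracks the last 2 symbols read. Each combined state is a pair, one component from each; accept when both components accept. Equivalent product states are then merged.
        0   1  
>  S0   S0  S1 
   S1   S2  S3 
   S2   S2  S4 
 * S3   S5  S0 
   S4   S5  S0 
 * S5   S6  S0 
   S6   S6  S0 
(> = start, * = accepting)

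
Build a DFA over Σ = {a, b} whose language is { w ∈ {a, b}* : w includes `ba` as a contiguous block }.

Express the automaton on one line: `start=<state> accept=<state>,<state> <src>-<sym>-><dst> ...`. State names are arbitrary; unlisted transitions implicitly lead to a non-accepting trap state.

Track how much of `ba` has been matched so far: state q0 is no progress, q2 is the absorbing accept state reached once `ba` has occurred. Intermediate states record partial matches; on a mismatch, fall back to the longest reusable overlap.
With 3 states:
        a   b  
>  q0   q0  q1 
   q1   q2  q1 
 * q2   q2  q2 
(> = start, * = accepting)

start=q0 accept=q2 q0-a->q0 q0-b->q1 q1-a->q2 q1-b->q1 q2-a->q2 q2-b->q2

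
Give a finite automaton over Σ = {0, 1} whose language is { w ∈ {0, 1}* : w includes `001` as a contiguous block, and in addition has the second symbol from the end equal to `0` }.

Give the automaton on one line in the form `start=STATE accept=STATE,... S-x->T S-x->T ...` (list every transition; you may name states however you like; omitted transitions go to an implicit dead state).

start=q0 accept=q7,q10 q0-0->q1 q0-1->q2 q1-0->q3 q1-1->q4 q2-0->q5 q2-1->q6 q3-0->q3 q3-1->q7 q4-0->q5 q4-1->q6 q5-0->q3 q5-1->q4 q6-0->q5 q6-1->q6 q7-0->q8 q7-1->q9 q8-0->q10 q8-1->q7 q9-0->q8 q9-1->q9 q10-0->q10 q10-1->q7

Handle the two conditions separately and then intersect. One (4 states) tracks whether and how much of `001` has been seen; the other (7 states) tracks the last 2 symbols read. Each combined state is a pair, one component from each; accept when both components accept.
          0    1  
>  q0     q1   q2 
   q1     q3   q4 
   q2     q5   q6 
   q3     q3   q7 
   q4     q5   q6 
   q5     q3   q4 
   q6     q5   q6 
 * q7     q8   q9 
   q8    q10   q7 
   q9     q8   q9 
 * q10   q10   q7 
(> = start, * = accepting)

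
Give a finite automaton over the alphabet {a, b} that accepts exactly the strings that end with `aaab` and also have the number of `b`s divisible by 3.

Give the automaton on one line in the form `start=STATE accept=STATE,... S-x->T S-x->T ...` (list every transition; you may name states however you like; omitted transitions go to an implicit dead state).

start=S0 accept=S6 S0-a->S0 S0-b->S1 S1-a->S1 S1-b->S2 S2-a->S3 S2-b->S0 S3-a->S4 S3-b->S0 S4-a->S5 S4-b->S0 S5-a->S5 S5-b->S6 S6-a->S0 S6-b->S1

Build one automaton per condition and run them in lockstep. One (5 states) tracks how much of the suffix `aaab` has currently been matched; the other (3 states) tracks the count of `b`s modulo 3. Each combined state is a pair, one component from each; accept when both components accept. Equivalent product states are then merged.
With 7 states:
        a   b  
>  S0   S0  S1 
   S1   S1  S2 
   S2   S3  S0 
   S3   S4  S0 
   S4   S5  S0 
   S5   S5  S6 
 * S6   S0  S1 
(> = start, * = accepting)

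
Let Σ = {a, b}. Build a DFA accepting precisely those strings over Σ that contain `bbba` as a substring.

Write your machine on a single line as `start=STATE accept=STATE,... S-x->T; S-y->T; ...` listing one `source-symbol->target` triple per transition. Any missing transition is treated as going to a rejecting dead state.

start=q0; accept=q4; q0-a->q0; q0-b->q1; q1-a->q0; q1-b->q2; q2-a->q0; q2-b->q3; q3-a->q4; q3-b->q3; q4-a->q4; q4-b->q4

Track how much of `bbba` has been matched so far: state q0 is no progress, q4 is the absorbing accept state reached once `bbba` has occurred. Intermediate states record partial matches; on a mismatch, fall back to the longest reusable overlap.
A 5-state machine:
        a   b  
>  q0   q0  q1 
   q1   q0  q2 
   q2   q0  q3 
   q3   q4  q3 
 * q4   q4  q4 
(> = start, * = accepting)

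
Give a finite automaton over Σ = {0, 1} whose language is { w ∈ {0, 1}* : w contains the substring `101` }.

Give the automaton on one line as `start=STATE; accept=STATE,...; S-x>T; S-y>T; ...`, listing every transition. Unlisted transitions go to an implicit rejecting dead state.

start=s0; accept=s3; s0-0>s0; s0-1>s1; s1-0>s2; s1-1>s1; s2-0>s0; s2-1>s3; s3-0>s3; s3-1>s3

States s0..s2 record the length of the longest prefix of `101` that matches the current input suffix. Reaching s3 means `101` has been seen, and we stay there forever. Accept from s3.
4 states suffice.
        0   1  
>  s0   s0  s1 
   s1   s2  s1 
   s2   s0  s3 
 * s3   s3  s3 
(> = start, * = accepting)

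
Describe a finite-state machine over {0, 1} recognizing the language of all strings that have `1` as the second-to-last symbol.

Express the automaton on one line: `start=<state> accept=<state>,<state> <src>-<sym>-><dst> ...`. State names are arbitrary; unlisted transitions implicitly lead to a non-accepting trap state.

Because acceptance depends on a position counted from the end, the machine has to buffer the most recent 2 symbols. Make each state the string of the last up-to-2 symbols read; on input `x` shift the window left and append `x`. Accept when the buffered window has length 2 and begins with `1`.
7 states suffice.
        0   1  
>  q0   q1  q2 
   q1   q3  q4 
   q2   q5  q6 
   q3   q3  q4 
   q4   q5  q6 
 * q5   q3  q4 
 * q6   q5  q6 
(> = start, * = accepting)

start=q0 accept=q5,q6 q0-0->q1 q0-1->q2 q1-0->q3 q1-1->q4 q2-0->q5 q2-1->q6 q3-0->q3 q3-1->q4 q4-0->q5 q4-1->q6 q5-0->q3 q5-1->q4 q6-0->q5 q6-1->q6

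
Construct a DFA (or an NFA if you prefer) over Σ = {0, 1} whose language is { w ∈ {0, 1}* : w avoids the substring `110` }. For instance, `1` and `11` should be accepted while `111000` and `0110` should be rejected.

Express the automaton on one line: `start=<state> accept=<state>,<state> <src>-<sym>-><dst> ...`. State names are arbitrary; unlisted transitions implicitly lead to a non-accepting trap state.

start=q0 accept=q0,q1,q2 q0-0->q0 q0-1->q1 q1-0->q0 q1-1->q2 q2-0->q3 q2-1->q2 q3-0->q3 q3-1->q3

This is the complement of 'contains `110`'. Use the same substring-matching states — q0 through q3 holding how much of `110` has just been matched — but flip the accepting set: everything except the trap q3 accepts.
With 4 states:
        0   1  
>* q0   q0  q1 
 * q1   q0  q2 
 * q2   q3  q2 
   q3   q3  q3 
(> = start, * = accepting)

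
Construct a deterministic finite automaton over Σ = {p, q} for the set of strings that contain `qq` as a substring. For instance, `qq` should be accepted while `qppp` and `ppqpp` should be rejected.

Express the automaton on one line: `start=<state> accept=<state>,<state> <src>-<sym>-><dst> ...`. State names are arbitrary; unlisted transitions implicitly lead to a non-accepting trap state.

start=A accept=C A-p->A A-q->B B-p->A B-q->C C-p->C C-q->C

States A..B record the length of the longest prefix of `qq` that matches the current input suffix. Reaching C means `qq` has been seen, and we stay there forever. Accept from C.
3 states suffice.
       p  q 
>  A   A  B 
   B   A  C 
 * C   C  C 
(> = start, * = accepting)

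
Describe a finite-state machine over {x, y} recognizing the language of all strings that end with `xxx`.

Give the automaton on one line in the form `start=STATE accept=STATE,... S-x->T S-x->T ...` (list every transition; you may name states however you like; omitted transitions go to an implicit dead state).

start=A accept=D A-x->B A-y->A B-x->C B-y->A C-x->D C-y->A D-x->D D-y->A

Let each state record the length of the longest suffix of the input read so far that is also a prefix of `xxx`. B means the last symbol is `x`; C means the last 2 symbols are `xx`; D means the last 3 symbols are `xxx`. Accept only at D, where the string currently ends in `xxx`.
A 4-state machine:
       x  y 
>  A   B  A 
   B   C  A 
   C   D  A 
 * D   D  A 
(> = start, * = accepting)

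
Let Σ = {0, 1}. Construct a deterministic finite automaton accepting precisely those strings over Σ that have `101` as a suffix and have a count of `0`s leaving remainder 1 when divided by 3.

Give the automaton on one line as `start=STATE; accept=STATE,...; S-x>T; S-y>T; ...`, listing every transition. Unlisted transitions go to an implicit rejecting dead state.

Build one automaton per condition and run them in lockstep. One (4 states) tracks how much of the suffix `101` has currently been matched; the other (3 states) tracks the count of `0`s modulo 3. Each combined state is a pair, one component from each; accept when both components accept.
With 12 states:
          0    1  
>  q0     q1   q2 
   q1     q3   q4 
   q2     q5   q2 
   q3     q0   q6 
   q4     q7   q4 
   q5     q3   q8 
   q6     q9   q6 
   q7     q0  q10 
 * q8     q7   q4 
   q9     q1  q11 
   q10    q9   q6 
   q11    q5   q2 
(> = start, * = accepting)

start=q0; accept=q8; q0-0>q1; q0-1>q2; q1-0>q3; q1-1>q4; q2-0>q5; q2-1>q2; q3-0>q0; q3-1>q6; q4-0>q7; q4-1>q4; q5-0>q3; q5-1>q8; q6-0>q9; q6-1>q6; q7-0>q0; q7-1>q10; q8-0>q7; q8-1>q4; q9-0>q1; q9-1>q11; q10-0>q9; q10-1>q6; q11-0>q5; q11-1>q2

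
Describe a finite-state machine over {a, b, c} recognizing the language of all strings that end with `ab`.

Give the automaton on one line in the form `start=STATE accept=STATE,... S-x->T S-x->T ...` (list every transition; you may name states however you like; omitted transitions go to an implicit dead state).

Let each state record the length of the longest suffix of the input read so far that is also a prefix of `ab`. q1 means the last symbol is `a`; q2 means the last 2 symbols are `ab`. Accept only at q2, where the string currently ends in `ab`.
A 3-state machine:
        a   b   c  
>  q0   q1  q0  q0 
   q1   q1  q2  q0 
 * q2   q1  q0  q0 
(> = start, * = accepting)

start=q0 accept=q2 q0-a->q1 q0-b->q0 q0-c->q0 q1-a->q1 q1-b->q2 q1-c->q0 q2-a->q1 q2-b->q0 q2-c->q0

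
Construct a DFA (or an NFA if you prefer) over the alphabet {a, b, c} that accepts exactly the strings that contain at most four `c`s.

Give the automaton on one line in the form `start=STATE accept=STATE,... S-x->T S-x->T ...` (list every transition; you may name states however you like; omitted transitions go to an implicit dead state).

start=q0 accept=q0,q1,q2,q3,q4 q0-a->q0 q0-b->q0 q0-c->q1 q1-a->q1 q1-b->q1 q1-c->q2 q2-a->q2 q2-b->q2 q2-c->q3 q3-a->q3 q3-b->q3 q3-c->q4 q4-a->q4 q4-b->q4 q4-c->q5 q5-a->q5 q5-b->q5 q5-c->q5

Count `c`s, saturating at 5: states q0 through q4 mean 0 through 4 `c`s seen; q5 means more than 4. Each `c` increments (capped at q5); other symbols loop. Accept from {q0, q1, q2, q3, q4}.
        a   b   c  
>* q0   q0  q0  q1 
 * q1   q1  q1  q2 
 * q2   q2  q2  q3 
 * q3   q3  q3  q4 
 * q4   q4  q4  q5 
   q5   q5  q5  q5 
(> = start, * = accepting)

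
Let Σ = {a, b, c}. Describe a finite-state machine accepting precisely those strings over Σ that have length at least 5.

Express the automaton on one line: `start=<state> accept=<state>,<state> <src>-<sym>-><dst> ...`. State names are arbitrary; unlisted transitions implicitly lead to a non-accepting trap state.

We only need to distinguish lengths 0, 1, …, 5, and '>5'. Chain S0 → S1 → S2 → S3 → S4 → S5 → S6 on every symbol, with S6 looping. Accepting states: {S5, S6}.
7 states suffice.
        a   b   c  
>  S0   S1  S1  S1 
   S1   S2  S2  S2 
   S2   S3  S3  S3 
   S3   S4  S4  S4 
   S4   S5  S5  S5 
 * S5   S6  S6  S6 
 * S6   S6  S6  S6 
(> = start, * = accepting)

start=S0 accept=S5,S6 S0-a->S1 S0-b->S1 S0-c->S1 S1-a->S2 S1-b->S2 S1-c->S2 S2-a->S3 S2-b->S3 S2-c->S3 S3-a->S4 S3-b->S4 S3-c->S4 S4-a->S5 S4-b->S5 S4-c->S5 S5-a->S6 S5-b->S6 S5-c->S6 S6-a->S6 S6-b->S6 S6-c->S6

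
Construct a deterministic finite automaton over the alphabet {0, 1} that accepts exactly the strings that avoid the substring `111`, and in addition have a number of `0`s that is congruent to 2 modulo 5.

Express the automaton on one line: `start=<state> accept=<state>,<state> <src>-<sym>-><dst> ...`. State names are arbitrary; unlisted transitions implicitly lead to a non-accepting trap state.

Build one automaton per condition and run them in lockstep. One (4 states) tracks partial matches of the forbidden pattern `111`; the other (5 states) tracks the count of `0`s modulo 5. Each combined state is a pair, one component from each; accept when both components accept. After merging equivalent states the machine shrinks.
          0    1  
>  q0     q1   q2 
   q1     q3   q4 
   q2     q1   q5 
 * q3     q6   q7 
   q4     q3   q8 
   q5     q1   q9 
   q6    q10  q11 
 * q7     q6  q12 
   q8     q3   q9 
   q9     q9   q9 
   q10    q0  q13 
   q11   q10  q14 
 * q12    q6   q9 
   q13    q0  q15 
   q14   q10   q9 
   q15    q0   q9 
(> = start, * = accepting)

start=q0 accept=q3,q7,q12 q0-0->q1 q0-1->q2 q1-0->q3 q1-1->q4 q2-0->q1 q2-1->q5 q3-0->q6 q3-1->q7 q4-0->q3 q4-1->q8 q5-0->q1 q5-1->q9 q6-0->q10 q6-1->q11 q7-0->q6 q7-1->q12 q8-0->q3 q8-1->q9 q9-0->q9 q9-1->q9 q10-0->q0 q10-1->q13 q11-0->q10 q11-1->q14 q12-0->q6 q12-1->q9 q13-0->q0 q13-1->q15 q14-0->q10 q14-1->q9 q15-0->q0 q15-1->q9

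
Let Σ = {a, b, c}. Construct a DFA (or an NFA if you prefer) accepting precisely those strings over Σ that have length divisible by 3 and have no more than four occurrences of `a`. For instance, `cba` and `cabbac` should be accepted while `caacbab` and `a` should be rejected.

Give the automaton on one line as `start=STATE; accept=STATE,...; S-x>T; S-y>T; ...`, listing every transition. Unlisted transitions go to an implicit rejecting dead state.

Handle the two conditions separately and then intersect. The first has 3 states tracking the input length modulo 3; the second has 6 states tracking the count of `a`s, saturating at 5. A product state is a pair (one from each), accepting exactly when both do. Equivalent product states are then merged.
A 16-state machine:
          a    b    c  
>* q0     q1   q2   q2 
   q1     q3   q4   q4 
   q2     q4   q5   q5 
   q3     q6   q7   q7 
   q4     q7   q8   q8 
   q5     q8   q0   q0 
 * q6     q9  q10  q10 
 * q7    q10  q11  q11 
 * q8    q11   q1   q1 
   q9    q12  q13  q13 
   q10   q13  q14  q14 
   q11   q14   q3   q3 
   q12   q12  q12  q12 
   q13   q12  q15  q15 
   q14   q15   q6   q6 
 * q15   q12   q9   q9 
(> = start, * = accepting)

start=q0; accept=q0,q6,q7,q8,q15; q0-a>q1; q0-b>q2; q0-c>q2; q1-a>q3; q1-b>q4; q1-c>q4; q2-a>q4; q2-b>q5; q2-c>q5; q3-a>q6; q3-b>q7; q3-c>q7; q4-a>q7; q4-b>q8; q4-c>q8; q5-a>q8; q5-b>q0; q5-c>q0; q6-a>q9; q6-b>q10; q6-c>q10; q7-a>q10; q7-b>q11; q7-c>q11; q8-a>q11; q8-b>q1; q8-c>q1; q9-a>q12; q9-b>q13; q9-c>q13; q10-a>q13; q10-b>q14; q10-c>q14; q11-a>q14; q11-b>q3; q11-c>q3; q12-a>q12; q12-b>q12; q12-c>q12; q13-a>q12; q13-b>q15; q13-c>q15; q14-a>q15; q14-b>q6; q14-c>q6; q15-a>q12; q15-b>q9; q15-c>q9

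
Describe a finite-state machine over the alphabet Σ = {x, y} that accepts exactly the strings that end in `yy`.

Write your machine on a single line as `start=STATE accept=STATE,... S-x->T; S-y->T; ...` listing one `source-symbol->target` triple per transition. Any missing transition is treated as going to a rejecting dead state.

start=q0; accept=q2; q0-x->q0; q0-y->q1; q1-x->q0; q1-y->q2; q2-x->q0; q2-y->q2

Remember how much of `yy` the current input suffix matches. State q0 means no match yet; q1 means the last symbol is `y`; q2 means the last 2 symbols are `yy`. Only q2 accepts. On a mismatch, fall back to the longest proper suffix that is still a prefix of `yy`.
With 3 states:
        x   y  
>  q0   q0  q1 
   q1   q0  q2 
 * q2   q0  q2 
(> = start, * = accepting)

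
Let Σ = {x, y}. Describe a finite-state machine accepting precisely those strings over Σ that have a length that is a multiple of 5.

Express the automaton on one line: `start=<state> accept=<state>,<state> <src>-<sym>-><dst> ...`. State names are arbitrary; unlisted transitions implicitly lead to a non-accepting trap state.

start=q0 accept=q0 q0-x->q1 q0-y->q1 q1-x->q2 q1-y->q2 q2-x->q3 q2-y->q3 q3-x->q4 q3-y->q4 q4-x->q0 q4-y->q0

Count input length modulo 5: every symbol advances one step around the cycle q0 → q1 → q2 → q3 → q4 → q0. Accept at q0.
With 5 states:
        x   y  
>* q0   q1  q1 
   q1   q2  q2 
   q2   q3  q3 
   q3   q4  q4 
   q4   q0  q0 
(> = start, * = accepting)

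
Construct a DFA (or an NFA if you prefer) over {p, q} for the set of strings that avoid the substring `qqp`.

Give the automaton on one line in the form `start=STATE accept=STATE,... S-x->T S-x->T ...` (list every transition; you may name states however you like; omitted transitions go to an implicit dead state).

start=s0 accept=s0,s1,s2 s0-p->s0 s0-q->s1 s1-p->s0 s1-q->s2 s2-p->s3 s2-q->s2 s3-p->s3 s3-q->s3

Track partial matches of the forbidden pattern `qqp`. State s3 is a dead state reached once `qqp` has occurred; every other state accepts. s0 means no part of `qqp` is currently matched.
        p   q  
>* s0   s0  s1 
 * s1   s0  s2 
 * s2   s3  s2 
   s3   s3  s3 
(> = start, * = accepting)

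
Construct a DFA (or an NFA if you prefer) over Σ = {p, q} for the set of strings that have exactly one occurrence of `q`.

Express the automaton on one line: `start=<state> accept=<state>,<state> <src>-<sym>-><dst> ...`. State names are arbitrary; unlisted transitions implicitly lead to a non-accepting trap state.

Count `q`s, saturating at 2: state S0 means no `q` yet, S1 means one `q` seen, S2 means more than one. Each `q` increments (capped at S2); other symbols loop. Accept from {S1}.
3 states suffice.
        p   q  
>  S0   S0  S1 
 * S1   S1  S2 
   S2   S2  S2 
(> = start, * = accepting)

start=S0 accept=S1 S0-p->S0 S0-q->S1 S1-p->S1 S1-q->S2 S2-p->S2 S2-q->S2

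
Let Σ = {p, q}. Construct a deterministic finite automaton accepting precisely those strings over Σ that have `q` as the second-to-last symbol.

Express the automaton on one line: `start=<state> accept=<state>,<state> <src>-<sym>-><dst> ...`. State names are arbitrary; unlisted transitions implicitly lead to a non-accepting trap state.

start=s0 accept=s5,s6 s0-p->s1 s0-q->s2 s1-p->s3 s1-q->s4 s2-p->s5 s2-q->s6 s3-p->s3 s3-q->s4 s4-p->s5 s4-q->s6 s5-p->s3 s5-q->s4 s6-p->s5 s6-q->s6

Because acceptance depends on a position counted from the end, the machine has to buffer the most recent 2 symbols. Make each state the string of the last up-to-2 symbols read; on input `x` shift the window left and append `x`. Accept when the buffered window has length 2 and begins with `q`.
With 7 states:
        p   q  
>  s0   s1  s2 
   s1   s3  s4 
   s2   s5  s6 
   s3   s3  s4 
   s4   s5  s6 
 * s5   s3  s4 
 * s6   s5  s6 
(> = start, * = accepting)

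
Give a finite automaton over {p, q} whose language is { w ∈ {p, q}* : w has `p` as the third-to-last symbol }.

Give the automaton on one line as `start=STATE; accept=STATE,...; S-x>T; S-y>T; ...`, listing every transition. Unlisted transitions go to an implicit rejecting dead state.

start=A; accept=H,I,J,K; A-p>B; A-q>C; B-p>D; B-q>E; C-p>F; C-q>G; D-p>H; D-q>I; E-p>J; E-q>K; F-p>L; F-q>M; G-p>N; G-q>O; H-p>H; H-q>I; I-p>J; I-q>K; J-p>L; J-q>M; K-p>N; K-q>O; L-p>H; L-q>I; M-p>J; M-q>K; N-p>L; N-q>M; O-p>N; O-q>O

Because acceptance depends on a position counted from the end, the machine has to buffer the most recent 3 symbols. Make each state the string of the last up-to-3 symbols read; on input `x` shift the window left and append `x`. Accept when the buffered window has length 3 and begins with `p`.
15 states suffice.
       p  q 
>  A   B  C 
   B   D  E 
   C   F  G 
   D   H  I 
   E   J  K 
   F   L  M 
   G   N  O 
 * H   H  I 
 * I   J  K 
 * J   L  M 
 * K   N  O 
   L   H  I 
   M   J  K 
   N   L  M 
   O   N  O 
(> = start, * = accepting)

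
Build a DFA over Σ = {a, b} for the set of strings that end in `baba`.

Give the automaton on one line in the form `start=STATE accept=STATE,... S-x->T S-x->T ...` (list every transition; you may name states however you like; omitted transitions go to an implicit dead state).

start=q0 accept=q4 q0-a->q0 q0-b->q1 q1-a->q2 q1-b->q1 q2-a->q0 q2-b->q3 q3-a->q4 q3-b->q1 q4-a->q0 q4-b->q3

Remember how much of `baba` the current input suffix matches. State q0 means no match yet; q1 means the last symbol is `b`; q2 means the last 2 symbols are `ba`; q3 means the last 3 symbols are `bab`; q4 means the last 4 symbols are `baba`. Only q4 accepts. On a mismatch, fall back to the longest proper suffix that is still a prefix of `baba`.
With 5 states:
        a   b  
>  q0   q0  q1 
   q1   q2  q1 
   q2   q0  q3 
   q3   q4  q1 
 * q4   q0  q3 
(> = start, * = accepting)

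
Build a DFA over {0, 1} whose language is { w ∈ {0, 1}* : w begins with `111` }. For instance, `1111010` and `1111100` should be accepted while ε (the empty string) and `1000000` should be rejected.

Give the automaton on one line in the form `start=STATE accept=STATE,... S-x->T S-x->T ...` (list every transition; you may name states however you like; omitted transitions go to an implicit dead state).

start=q0 accept=q3 q0-0->q4 q0-1->q1 q1-0->q4 q1-1->q2 q2-0->q4 q2-1->q3 q3-0->q3 q3-1->q3 q4-0->q4 q4-1->q4

Check the first 3 symbols one by one: q0 through q2 record how many have matched `111` so far; any wrong symbol goes to the dead state q4. After all 3 match we enter the accepting sink q3.
5 states suffice.
        0   1  
>  q0   q4  q1 
   q1   q4  q2 
   q2   q4  q3 
 * q3   q3  q3 
   q4   q4  q4 
(> = start, * = accepting)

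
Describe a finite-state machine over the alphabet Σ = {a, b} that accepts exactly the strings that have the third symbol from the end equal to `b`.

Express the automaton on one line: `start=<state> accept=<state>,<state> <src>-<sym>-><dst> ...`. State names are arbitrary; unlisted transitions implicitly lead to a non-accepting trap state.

Because acceptance depends on a position counted from the end, the machine has to buffer the most recent 3 symbols. Make each state the string of the last up-to-3 symbols read; on input `x` shift the window left and append `x`. Accept when the buffered window has length 3 and begins with `b`.
15 states suffice.
          a    b  
>  s0     s1   s2 
   s1     s3   s4 
   s2     s5   s6 
   s3     s7   s8 
   s4     s9  s10 
   s5    s11  s12 
   s6    s13  s14 
   s7     s7   s8 
   s8     s9  s10 
   s9    s11  s12 
   s10   s13  s14 
 * s11    s7   s8 
 * s12    s9  s10 
 * s13   s11  s12 
 * s14   s13  s14 
(> = start, * = accepting)

start=s0 accept=s11,s12,s13,s14 s0-a->s1 s0-b->s2 s1-a->s3 s1-b->s4 s2-a->s5 s2-b->s6 s3-a->s7 s3-b->s8 s4-a->s9 s4-b->s10 s5-a->s11 s5-b->s12 s6-a->s13 s6-b->s14 s7-a->s7 s7-b->s8 s8-a->s9 s8-b->s10 s9-a->s11 s9-b->s12 s10-a->s13 s10-b->s14 s11-a->s7 s11-b->s8 s12-a->s9 s12-b->s10 s13-a->s11 s13-b->s12 s14-a->s13 s14-b->s14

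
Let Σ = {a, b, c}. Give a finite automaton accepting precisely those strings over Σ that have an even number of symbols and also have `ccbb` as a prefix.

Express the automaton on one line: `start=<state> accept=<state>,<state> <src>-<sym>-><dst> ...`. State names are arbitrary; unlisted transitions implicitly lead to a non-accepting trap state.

start=S0 accept=S6 S0-a->S1 S0-b->S1 S0-c->S2 S1-a->S3 S1-b->S3 S1-c->S3 S2-a->S3 S2-b->S3 S2-c->S4 S3-a->S1 S3-b->S1 S3-c->S1 S4-a->S1 S4-b->S5 S4-c->S1 S5-a->S3 S5-b->S6 S5-c->S3 S6-a->S7 S6-b->S7 S6-c->S7 S7-a->S6 S7-b->S6 S7-c->S6

Build one automaton per condition and run them in lockstep. The first has 2 states tracking the input length modulo 2; the second has 6 states tracking whether the input so far still matches the prefix `ccbb`. A product state is a pair (one from each), accepting exactly when both do.
An 8-state machine:
        a   b   c  
>  S0   S1  S1  S2 
   S1   S3  S3  S3 
   S2   S3  S3  S4 
   S3   S1  S1  S1 
   S4   S1  S5  S1 
   S5   S3  S6  S3 
 * S6   S7  S7  S7 
   S7   S6  S6  S6 
(> = start, * = accepting)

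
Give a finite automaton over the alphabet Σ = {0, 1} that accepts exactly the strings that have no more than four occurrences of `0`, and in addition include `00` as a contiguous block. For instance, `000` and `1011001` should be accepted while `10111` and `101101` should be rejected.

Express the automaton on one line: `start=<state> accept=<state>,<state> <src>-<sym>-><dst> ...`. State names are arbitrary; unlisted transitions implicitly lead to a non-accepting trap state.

Run two small machines in parallel and take their product. One (6 states) tracks the count of `0`s, saturating at 5; the other (3 states) tracks whether and how much of `00` has been seen. Each combined state is a pair, one component from each; accept when both components accept. Equivalent product states are then merged.
10 states suffice.
        0   1  
>  q0   q1  q0 
   q1   q2  q3 
 * q2   q4  q2 
   q3   q5  q3 
 * q4   q6  q4 
   q5   q4  q7 
 * q6   q8  q6 
   q7   q9  q7 
   q8   q8  q8 
   q9   q6  q8 
(> = start, * = accepting)

start=q0 accept=q2,q4,q6 q0-0->q1 q0-1->q0 q1-0->q2 q1-1->q3 q2-0->q4 q2-1->q2 q3-0->q5 q3-1->q3 q4-0->q6 q4-1->q4 q5-0->q4 q5-1->q7 q6-0->q8 q6-1->q6 q7-0->q9 q7-1->q7 q8-0->q8 q8-1->q8 q9-0->q6 q9-1->q8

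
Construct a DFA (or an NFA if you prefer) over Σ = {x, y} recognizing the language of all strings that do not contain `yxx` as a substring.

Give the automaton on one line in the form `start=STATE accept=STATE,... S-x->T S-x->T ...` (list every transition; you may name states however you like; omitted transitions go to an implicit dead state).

This is the complement of 'contains `yxx`'. Use the same substring-matching states — S0 through S3 holding how much of `yxx` has just been matched — but flip the accepting set: everything except the trap S3 accepts.
4 states suffice.
        x   y  
>* S0   S0  S1 
 * S1   S2  S1 
 * S2   S3  S1 
   S3   S3  S3 
(> = start, * = accepting)

start=S0 accept=S0,S1,S2 S0-x->S0 S0-y->S1 S1-x->S2 S1-y->S1 S2-x->S3 S2-y->S1 S3-x->S3 S3-y->S3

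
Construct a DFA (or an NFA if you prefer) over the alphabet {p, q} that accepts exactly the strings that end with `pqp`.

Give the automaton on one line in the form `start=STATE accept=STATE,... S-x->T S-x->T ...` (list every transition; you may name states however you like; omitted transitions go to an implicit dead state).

Let each state record the length of the longest suffix of the input read so far that is also a prefix of `pqp`. B means the last symbol is `p`; C means the last 2 symbols are `pq`; D means the last 3 symbols are `pqp`. Accept only at D, where the string currently ends in `pqp`.
       p  q 
>  A   B  A 
   B   B  C 
   C   D  A 
 * D   B  C 
(> = start, * = accepting)

start=A accept=D A-p->B A-q->A B-p->B B-q->C C-p->D C-q->A D-p->B D-q->C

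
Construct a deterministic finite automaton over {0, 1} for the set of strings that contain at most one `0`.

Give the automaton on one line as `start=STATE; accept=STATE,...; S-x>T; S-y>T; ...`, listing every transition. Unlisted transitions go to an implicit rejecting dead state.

start=A; accept=A,B; A-0>B; A-1>A; B-0>C; B-1>B; C-0>C; C-1>C

Count `0`s, saturating at 2: state A means no `0` yet, B means one `0` seen, C means more than one. Each `0` increments (capped at C); other symbols loop. Accept from {A, B}.
       0  1 
>* A   B  A 
 * B   C  B 
   C   C  C 
(> = start, * = accepting)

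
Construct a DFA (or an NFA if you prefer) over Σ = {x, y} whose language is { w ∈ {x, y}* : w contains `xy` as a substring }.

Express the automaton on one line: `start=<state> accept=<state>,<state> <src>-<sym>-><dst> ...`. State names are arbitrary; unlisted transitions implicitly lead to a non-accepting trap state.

start=q0 accept=q2 q0-x->q1 q0-y->q0 q1-x->q1 q1-y->q2 q2-x->q2 q2-y->q2

Track how much of `xy` has been matched so far: state q0 is no progress, q2 is the absorbing accept state reached once `xy` has occurred. Intermediate states record partial matches; on a mismatch, fall back to the longest reusable overlap.
With 3 states:
        x   y  
>  q0   q1  q0 
   q1   q1  q2 
 * q2   q2  q2 
(> = start, * = accepting)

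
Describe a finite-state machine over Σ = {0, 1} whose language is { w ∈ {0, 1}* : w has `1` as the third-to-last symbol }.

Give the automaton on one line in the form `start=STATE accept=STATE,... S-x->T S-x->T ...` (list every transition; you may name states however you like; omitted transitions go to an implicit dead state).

start=q0 accept=q11,q12,q13,q14 q0-0->q1 q0-1->q2 q1-0->q3 q1-1->q4 q2-0->q5 q2-1->q6 q3-0->q7 q3-1->q8 q4-0->q9 q4-1->q10 q5-0->q11 q5-1->q12 q6-0->q13 q6-1->q14 q7-0->q7 q7-1->q8 q8-0->q9 q8-1->q10 q9-0->q11 q9-1->q12 q10-0->q13 q10-1->q14 q11-0->q7 q11-1->q8 q12-0->q9 q12-1->q10 q13-0->q11 q13-1->q12 q14-0->q13 q14-1->q14

A DFA must remember the last 3 symbols (since which symbol is third-to-last isn't known until the input ends). Use one state per possible window of the last ≤3 symbols; accept from those whose window starts with `1`.
          0    1  
>  q0     q1   q2 
   q1     q3   q4 
   q2     q5   q6 
   q3     q7   q8 
   q4     q9  q10 
   q5    q11  q12 
   q6    q13  q14 
   q7     q7   q8 
   q8     q9  q10 
   q9    q11  q12 
   q10   q13  q14 
 * q11    q7   q8 
 * q12    q9  q10 
 * q13   q11  q12 
 * q14   q13  q14 
(> = start, * = accepting)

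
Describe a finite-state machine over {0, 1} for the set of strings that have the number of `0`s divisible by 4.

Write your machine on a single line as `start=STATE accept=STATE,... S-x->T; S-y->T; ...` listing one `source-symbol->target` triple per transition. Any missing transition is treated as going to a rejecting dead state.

start=s0; accept=s0; s0-0->s1; s0-1->s0; s1-0->s2; s1-1->s1; s2-0->s3; s2-1->s2; s3-0->s0; s3-1->s3

The only thing that matters is how many `0`s have appeared, reduced mod 4. Use one state per residue: s0 for 0, …, s3 for 3. Reading `0` moves to the next residue; anything else stays put. s0 is accepting.
4 states suffice.
        0   1  
>* s0   s1  s0 
   s1   s2  s1 
   s2   s3  s2 
   s3   s0  s3 
(> = start, * = accepting)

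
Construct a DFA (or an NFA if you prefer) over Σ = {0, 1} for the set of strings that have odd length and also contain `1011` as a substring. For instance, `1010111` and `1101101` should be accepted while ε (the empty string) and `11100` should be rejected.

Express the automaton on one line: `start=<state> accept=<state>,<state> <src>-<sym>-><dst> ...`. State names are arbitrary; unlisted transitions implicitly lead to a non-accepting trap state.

start=q0 accept=q9 q0-0->q1 q0-1->q2 q1-0->q0 q1-1->q3 q2-0->q4 q2-1->q3 q3-0->q5 q3-1->q2 q4-0->q1 q4-1->q6 q5-0->q0 q5-1->q7 q6-0->q4 q6-1->q8 q7-0->q5 q7-1->q9 q8-0->q9 q8-1->q9 q9-0->q8 q9-1->q8

Build one automaton per condition and run them in lockstep. The first has 2 states tracking the input length modulo 2; the second has 5 states tracking whether and how much of `1011` has been seen. A product state is a pair (one from each), accepting exactly when both do.
        0   1  
>  q0   q1  q2 
   q1   q0  q3 
   q2   q4  q3 
   q3   q5  q2 
   q4   q1  q6 
   q5   q0  q7 
   q6   q4  q8 
   q7   q5  q9 
   q8   q9  q9 
 * q9   q8  q8 
(> = start, * = accepting)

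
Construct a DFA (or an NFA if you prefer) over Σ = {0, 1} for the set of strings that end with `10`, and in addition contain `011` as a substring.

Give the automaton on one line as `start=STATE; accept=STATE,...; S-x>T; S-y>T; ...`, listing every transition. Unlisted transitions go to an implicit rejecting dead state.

Handle the two conditions separately and then intersect. One (3 states) tracks how much of the suffix `10` has currently been matched; the other (4 states) tracks whether and how much of `011` has been seen. Each combined state is a pair, one component from each; accept when both components accept. Equivalent product states are then merged.
With 6 states:
        0   1  
>  S0   S1  S0 
   S1   S1  S2 
   S2   S1  S3 
   S3   S4  S3 
 * S4   S5  S3 
   S5   S5  S3 
(> = start, * = accepting)

start=S0; accept=S4; S0-0>S1; S0-1>S0; S1-0>S1; S1-1>S2; S2-0>S1; S2-1>S3; S3-0>S4; S3-1>S3; S4-0>S5; S4-1>S3; S5-0>S5; S5-1>S3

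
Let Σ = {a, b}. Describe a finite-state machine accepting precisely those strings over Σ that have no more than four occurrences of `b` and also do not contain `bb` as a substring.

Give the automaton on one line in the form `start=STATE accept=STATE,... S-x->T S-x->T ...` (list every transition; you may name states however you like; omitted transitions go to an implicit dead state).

Run two small machines in parallel and take their product. One (6 states) tracks the count of `b`s, saturating at 5; the other (3 states) tracks partial matches of the forbidden pattern `bb`. Each combined state is a pair, one component from each; accept when both components accept. Minimizing collapses redundant product states.
A 9-state machine:
        a   b  
>* S0   S0  S1 
 * S1   S2  S3 
 * S2   S2  S4 
   S3   S3  S3 
 * S4   S5  S3 
 * S5   S5  S6 
 * S6   S7  S3 
 * S7   S7  S8 
 * S8   S8  S3 
(> = start, * = accepting)

start=S0 accept=S0,S1,S2,S4,S5,S6,S7,S8 S0-a->S0 S0-b->S1 S1-a->S2 S1-b->S3 S2-a->S2 S2-b->S4 S3-a->S3 S3-b->S3 S4-a->S5 S4-b->S3 S5-a->S5 S5-b->S6 S6-a->S7 S6-b->S3 S7-a->S7 S7-b->S8 S8-a->S8 S8-b->S3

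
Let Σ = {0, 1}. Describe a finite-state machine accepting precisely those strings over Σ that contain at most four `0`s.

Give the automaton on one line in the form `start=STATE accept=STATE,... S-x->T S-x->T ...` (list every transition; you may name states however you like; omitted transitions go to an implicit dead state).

start=A accept=A,B,C,D,E A-0->B A-1->A B-0->C B-1->B C-0->D C-1->C D-0->E D-1->D E-0->F E-1->E F-0->F F-1->F

Count `0`s, saturating at 5: states A through E mean 0 through 4 `0`s seen; F means more than 4. Each `0` increments (capped at F); other symbols loop. Accept from {A, B, C, D, E}.
6 states suffice.
       0  1 
>* A   B  A 
 * B   C  B 
 * C   D  C 
 * D   E  D 
 * E   F  E 
   F   F  F 
(> = start, * = accepting)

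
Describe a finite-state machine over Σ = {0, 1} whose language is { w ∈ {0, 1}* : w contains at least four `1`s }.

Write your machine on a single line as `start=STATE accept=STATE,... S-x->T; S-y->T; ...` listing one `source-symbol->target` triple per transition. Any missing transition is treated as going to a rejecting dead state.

start=S0; accept=S4,S5; S0-0->S0; S0-1->S1; S1-0->S1; S1-1->S2; S2-0->S2; S2-1->S3; S3-0->S3; S3-1->S4; S4-0->S4; S4-1->S5; S5-0->S5; S5-1->S5

Count `1`s, saturating at 5: states S0 through S4 mean 0 through 4 `1`s seen; S5 means more than 4. Each `1` increments (capped at S5); other symbols loop. Accept from {S4, S5}.
With 6 states:
        0   1  
>  S0   S0  S1 
   S1   S1  S2 
   S2   S2  S3 
   S3   S3  S4 
 * S4   S4  S5 
 * S5   S5  S5 
(> = start, * = accepting)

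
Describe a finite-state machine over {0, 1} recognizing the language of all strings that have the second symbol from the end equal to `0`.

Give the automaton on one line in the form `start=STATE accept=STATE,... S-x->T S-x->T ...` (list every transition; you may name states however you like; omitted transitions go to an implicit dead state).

start=s0 accept=s3,s4 s0-0->s1 s0-1->s2 s1-0->s3 s1-1->s4 s2-0->s5 s2-1->s6 s3-0->s3 s3-1->s4 s4-0->s5 s4-1->s6 s5-0->s3 s5-1->s4 s6-0->s5 s6-1->s6

A DFA must remember the last 2 symbols (since which symbol is second-to-last isn't known until the input ends). Use one state per possible window of the last ≤2 symbols; accept from those whose window starts with `0`.
With 7 states:
        0   1  
>  s0   s1  s2 
   s1   s3  s4 
   s2   s5  s6 
 * s3   s3  s4 
 * s4   s5  s6 
   s5   s3  s4 
   s6   s5  s6 
(> = start, * = accepting)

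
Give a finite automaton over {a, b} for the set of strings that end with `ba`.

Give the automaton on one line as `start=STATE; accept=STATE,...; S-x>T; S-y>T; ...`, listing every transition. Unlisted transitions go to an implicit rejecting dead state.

Let each state record the length of the longest suffix of the input read so far that is also a prefix of `ba`. S1 means the last symbol is `b`; S2 means the last 2 symbols are `ba`. Accept only at S2, where the string currently ends in `ba`.
        a   b  
>  S0   S0  S1 
   S1   S2  S1 
 * S2   S0  S1 
(> = start, * = accepting)

start=S0; accept=S2; S0-a>S0; S0-b>S1; S1-a>S2; S1-b>S1; S2-a>S0; S2-b>S1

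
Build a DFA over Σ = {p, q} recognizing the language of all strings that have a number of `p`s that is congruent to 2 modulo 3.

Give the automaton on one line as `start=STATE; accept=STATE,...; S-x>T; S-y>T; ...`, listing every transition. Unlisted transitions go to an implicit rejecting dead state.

start=S0; accept=S2; S0-p>S1; S0-q>S0; S1-p>S2; S1-q>S1; S2-p>S0; S2-q>S2

The only thing that matters is how many `p`s have appeared, reduced mod 3. Use one state per residue: S0 for 0, …, S2 for 2. Reading `p` moves to the next residue; anything else stays put. S2 is accepting.
A 3-state machine:
        p   q  
>  S0   S1  S0 
   S1   S2  S1 
 * S2   S0  S2 
(> = start, * = accepting)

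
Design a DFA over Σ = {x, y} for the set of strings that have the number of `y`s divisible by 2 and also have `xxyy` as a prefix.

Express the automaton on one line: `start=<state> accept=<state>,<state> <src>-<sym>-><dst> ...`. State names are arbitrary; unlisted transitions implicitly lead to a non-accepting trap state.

start=q0 accept=q5 q0-x->q1 q0-y->q2 q1-x->q3 q1-y->q2 q2-x->q2 q2-y->q2 q3-x->q2 q3-y->q4 q4-x->q2 q4-y->q5 q5-x->q5 q5-y->q6 q6-x->q6 q6-y->q5

Handle the two conditions separately and then intersect. One (2 states) tracks the count of `y`s modulo 2; the other (6 states) tracks whether the input so far still matches the prefix `xxyy`. Each combined state is a pair, one component from each; accept when both components accept. Minimizing collapses redundant product states.
With 7 states:
        x   y  
>  q0   q1  q2 
   q1   q3  q2 
   q2   q2  q2 
   q3   q2  q4 
   q4   q2  q5 
 * q5   q5  q6 
   q6   q6  q5 
(> = start, * = accepting)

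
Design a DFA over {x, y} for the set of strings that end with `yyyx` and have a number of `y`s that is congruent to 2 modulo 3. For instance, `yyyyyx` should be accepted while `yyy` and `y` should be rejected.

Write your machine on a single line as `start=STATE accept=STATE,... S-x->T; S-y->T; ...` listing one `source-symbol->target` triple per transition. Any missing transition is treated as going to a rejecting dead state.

start=q0; accept=q6; q0-x->q0; q0-y->q1; q1-x->q1; q1-y->q2; q2-x->q2; q2-y->q3; q3-x->q0; q3-y->q4; q4-x->q1; q4-y->q5; q5-x->q6; q5-y->q3; q6-x->q2; q6-y->q3

Handle the two conditions separately and then intersect. One (5 states) tracks how much of the suffix `yyyx` has currently been matched; the other (3 states) tracks the count of `y`s modulo 3. Each combined state is a pair, one component from each; accept when both components accept. Equivalent product states are then merged.
A 7-state machine:
        x   y  
>  q0   q0  q1 
   q1   q1  q2 
   q2   q2  q3 
   q3   q0  q4 
   q4   q1  q5 
   q5   q6  q3 
 * q6   q2  q3 
(> = start, * = accepting)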